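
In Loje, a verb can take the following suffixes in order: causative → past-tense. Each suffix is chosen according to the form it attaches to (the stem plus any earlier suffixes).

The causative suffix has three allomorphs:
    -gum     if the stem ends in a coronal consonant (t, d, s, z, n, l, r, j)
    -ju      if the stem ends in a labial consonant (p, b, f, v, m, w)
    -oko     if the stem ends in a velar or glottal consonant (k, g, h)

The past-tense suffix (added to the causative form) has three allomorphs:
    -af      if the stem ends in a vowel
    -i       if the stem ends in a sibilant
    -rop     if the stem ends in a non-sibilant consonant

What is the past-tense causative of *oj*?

ojgumrop

*oj*: final consonant = /j/, coronal → -gum → *ojgum*.
The causative form *ojgum* — final sound /m/ (a non-sibilant consonant) → -rop → *ojgumrop*.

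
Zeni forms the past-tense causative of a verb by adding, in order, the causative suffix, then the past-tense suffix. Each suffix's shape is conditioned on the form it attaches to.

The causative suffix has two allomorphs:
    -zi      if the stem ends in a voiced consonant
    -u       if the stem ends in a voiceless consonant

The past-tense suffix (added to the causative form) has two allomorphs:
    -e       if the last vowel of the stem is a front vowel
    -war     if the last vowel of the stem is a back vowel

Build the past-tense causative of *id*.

The final consonant of *id* is /d/, which is voiced, so the causative suffix is -zi, giving *idzi*.
The causative form *idzi* — last vowel /i/ (a front vowel) → -e → *idzie*.

idzie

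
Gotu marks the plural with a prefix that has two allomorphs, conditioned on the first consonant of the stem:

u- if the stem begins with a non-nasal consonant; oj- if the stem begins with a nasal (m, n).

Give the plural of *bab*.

ubab

*bab*: first consonant = /b/, non-nasal → u- → *ubab*.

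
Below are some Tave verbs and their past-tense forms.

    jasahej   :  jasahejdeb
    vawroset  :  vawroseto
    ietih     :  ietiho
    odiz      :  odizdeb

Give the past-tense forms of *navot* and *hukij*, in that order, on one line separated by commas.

The suffix is conditioned by the final consonant: -o when the stem ends in a voiceless consonant (*vawroset*, *ietih*); -deb when the stem ends in a voiced consonant (*jasahej*, *odiz*).
The final consonant of *navot* is /t/, which is voiceless, so the suffix is -o, giving *navoto*.
Since the final consonant of *hukij* is /j/ (voiced), it takes -deb, giving *hukijdeb*.

navoto, hukijdeb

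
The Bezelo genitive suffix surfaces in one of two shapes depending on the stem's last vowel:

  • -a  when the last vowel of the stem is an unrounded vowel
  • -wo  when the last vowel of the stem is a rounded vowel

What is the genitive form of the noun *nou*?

nouwo

The last vowel of *nou* is /u/, which is a rounded vowel, so the suffix is -wo, giving *nouwo*.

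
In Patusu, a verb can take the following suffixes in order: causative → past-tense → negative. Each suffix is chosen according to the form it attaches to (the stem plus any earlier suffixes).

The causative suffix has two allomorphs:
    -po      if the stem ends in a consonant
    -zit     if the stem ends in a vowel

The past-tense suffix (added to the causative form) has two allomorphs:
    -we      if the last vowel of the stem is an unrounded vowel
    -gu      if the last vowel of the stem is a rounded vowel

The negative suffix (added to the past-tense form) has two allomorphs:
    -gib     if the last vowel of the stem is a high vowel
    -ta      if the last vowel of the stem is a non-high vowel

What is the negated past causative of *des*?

despogugib

The final sound of *des* is /s/, which is a consonant, so the causative suffix is -po, giving *despo*.
The last vowel of the causative form *despo* is /o/, which is a rounded vowel, so the past-tense suffix is -gu, giving *despogu*.
The last vowel of the past-tense form *despogu* is /u/, which is a high vowel, so the negative suffix is -gib, giving *despogugib*.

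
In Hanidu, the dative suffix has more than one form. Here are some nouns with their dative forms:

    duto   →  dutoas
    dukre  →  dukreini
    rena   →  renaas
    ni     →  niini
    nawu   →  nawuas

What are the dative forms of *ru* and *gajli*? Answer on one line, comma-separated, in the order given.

ruas, gajliini

The suffix is conditioned by the last vowel: -ini when the last vowel of the stem is a front vowel (*dukre*, *ni*); -as when the last vowel of the stem is a back vowel (*duto*, *rena*, *nawu*).
*ru* — last vowel /u/ (a back vowel) → -as → *ruas*.
*gajli*: last vowel = /i/, a front vowel → -ini → *gajliini*.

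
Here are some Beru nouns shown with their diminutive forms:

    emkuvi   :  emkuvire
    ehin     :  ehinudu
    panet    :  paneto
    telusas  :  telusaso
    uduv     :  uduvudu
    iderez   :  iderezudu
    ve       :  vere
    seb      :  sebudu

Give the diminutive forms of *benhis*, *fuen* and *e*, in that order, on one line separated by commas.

The alternation tracks the final sound of the stem — -o when the stem ends in a voiceless consonant (*panet*, *telusas*); -udu when the stem ends in a voiced consonant (*ehin*, *uduv*, *iderez*, *seb*); -re when the stem ends in a vowel (*emkuvi*, *ve*).
*benhis* — final sound /s/ (a voiceless consonant) → -o → *benhiso*.
Since the final sound of *fuen* is /n/ (a voiced consonant), it takes -udu, giving *fuenudu*.
Since the final sound of *e* is /e/ (a vowel), it takes -re, giving *ere*.

benhiso, fuenudu, ere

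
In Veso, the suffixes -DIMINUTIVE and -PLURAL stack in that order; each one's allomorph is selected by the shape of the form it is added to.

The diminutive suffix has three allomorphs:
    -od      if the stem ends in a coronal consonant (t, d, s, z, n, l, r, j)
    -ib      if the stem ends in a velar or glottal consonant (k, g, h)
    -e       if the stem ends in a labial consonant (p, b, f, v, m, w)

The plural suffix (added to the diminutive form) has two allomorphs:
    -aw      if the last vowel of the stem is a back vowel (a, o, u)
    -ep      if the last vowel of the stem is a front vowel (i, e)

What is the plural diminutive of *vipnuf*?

The final consonant of *vipnuf* is /f/, which is labial, so the diminutive suffix is -e, giving *vipnufe*.
The diminutive form *vipnufe* — last vowel /e/ (a front vowel) → -ep → *vipnufeep*.

vipnufeep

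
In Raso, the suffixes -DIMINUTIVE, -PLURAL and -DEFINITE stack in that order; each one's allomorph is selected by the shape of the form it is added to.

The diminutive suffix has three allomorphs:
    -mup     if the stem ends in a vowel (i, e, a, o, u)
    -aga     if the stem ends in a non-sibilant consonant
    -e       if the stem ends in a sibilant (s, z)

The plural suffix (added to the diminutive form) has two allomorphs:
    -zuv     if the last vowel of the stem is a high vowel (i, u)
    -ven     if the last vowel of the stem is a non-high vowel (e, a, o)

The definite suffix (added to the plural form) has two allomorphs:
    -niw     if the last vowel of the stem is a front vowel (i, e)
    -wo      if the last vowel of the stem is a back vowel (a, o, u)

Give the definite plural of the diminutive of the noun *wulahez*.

*wulahez*: final sound = /z/, a sibilant → -e → *wulaheze*.
Since the last vowel of the diminutive form *wulaheze* is /e/ (a non-high vowel), it takes -ven, giving *wulahezeven*.
The plural form *wulahezeven* — last vowel /e/ (a front vowel) → -niw → *wulahezevenniw*.

wulahezevenniw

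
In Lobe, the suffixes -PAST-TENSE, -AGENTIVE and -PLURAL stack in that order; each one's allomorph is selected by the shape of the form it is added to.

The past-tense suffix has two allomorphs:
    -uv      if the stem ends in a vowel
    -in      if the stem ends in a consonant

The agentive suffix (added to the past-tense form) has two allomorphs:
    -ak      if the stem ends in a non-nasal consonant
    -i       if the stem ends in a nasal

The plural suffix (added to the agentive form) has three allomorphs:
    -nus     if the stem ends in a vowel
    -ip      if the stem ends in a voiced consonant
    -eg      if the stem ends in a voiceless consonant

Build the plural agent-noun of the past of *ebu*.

The final sound of *ebu* is /u/, which is a vowel, so the past-tense suffix is -uv, giving *ebuuv*.
Since the final consonant of the past-tense form *ebuuv* is /v/ (non-nasal), it takes -ak, giving *ebuuvak*.
The agentive form *ebuuvak* — final sound /k/ (a voiceless consonant) → -eg → *ebuuvakeg*.

ebuuvakeg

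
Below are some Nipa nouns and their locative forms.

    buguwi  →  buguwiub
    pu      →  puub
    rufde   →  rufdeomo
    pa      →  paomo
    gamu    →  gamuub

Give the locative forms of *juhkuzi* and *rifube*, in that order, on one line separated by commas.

juhkuziub, rifubeomo

The suffix is conditioned by the last vowel: -ub when the last vowel of the stem is a high vowel (*buguwi*, *pu*, *gamu*); -omo when the last vowel of the stem is a non-high vowel (*rufde*, *pa*).
*juhkuzi*: last vowel = /i/, a high vowel → -ub → *juhkuziub*.
*rifube*: last vowel = /e/, a non-high vowel → -omo → *rifubeomo*.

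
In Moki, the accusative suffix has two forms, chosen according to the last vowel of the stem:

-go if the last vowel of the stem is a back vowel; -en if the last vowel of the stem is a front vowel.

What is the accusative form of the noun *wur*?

The last vowel of *wur* is /u/, which is a back vowel, so the suffix is -go, giving *wurgo*.

wurgo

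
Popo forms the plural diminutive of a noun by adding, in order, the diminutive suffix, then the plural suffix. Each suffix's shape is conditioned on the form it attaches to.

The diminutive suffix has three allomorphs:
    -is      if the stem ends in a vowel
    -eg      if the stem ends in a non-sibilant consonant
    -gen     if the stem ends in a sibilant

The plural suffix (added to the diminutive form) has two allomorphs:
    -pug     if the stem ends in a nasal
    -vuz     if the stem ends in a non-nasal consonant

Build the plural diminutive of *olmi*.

olmiisvuz

Since the final sound of *olmi* is /i/ (a vowel), it takes -is, giving *olmiis*.
Since the final consonant of the diminutive form *olmiis* is /s/ (non-nasal), it takes -vuz, giving *olmiisvuz*.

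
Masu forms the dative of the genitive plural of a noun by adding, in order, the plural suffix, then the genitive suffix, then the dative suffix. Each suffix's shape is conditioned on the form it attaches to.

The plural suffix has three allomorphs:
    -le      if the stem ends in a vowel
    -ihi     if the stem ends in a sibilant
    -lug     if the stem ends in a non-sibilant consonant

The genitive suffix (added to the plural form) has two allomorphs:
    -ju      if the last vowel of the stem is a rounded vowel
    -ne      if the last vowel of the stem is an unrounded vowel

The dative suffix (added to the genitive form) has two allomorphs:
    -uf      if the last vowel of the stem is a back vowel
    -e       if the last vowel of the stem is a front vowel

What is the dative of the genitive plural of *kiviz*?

kivizihinee

*kiviz*: final sound = /z/, a sibilant → -ihi → *kivizihi*.
The plural form *kivizihi* — last vowel /i/ (an unrounded vowel) → -ne → *kivizihine*.
The last vowel of the genitive form *kivizihine* is /e/, which is a front vowel, so the dative suffix is -e, giving *kivizihinee*.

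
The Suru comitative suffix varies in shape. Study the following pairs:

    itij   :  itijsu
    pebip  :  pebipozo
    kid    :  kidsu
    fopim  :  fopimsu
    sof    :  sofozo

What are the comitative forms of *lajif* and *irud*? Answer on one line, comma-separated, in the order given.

The alternation tracks the final consonant of the stem — -ozo when the stem ends in a voiceless consonant (*pebip*, *sof*); -su when the stem ends in a voiced consonant (*itij*, *kid*, *fopim*).
*lajif*: final consonant = /f/, voiceless → -ozo → *lajifozo*.
*irud*: final consonant = /d/, voiced → -su → *irudsu*.

lajifozo, irudsu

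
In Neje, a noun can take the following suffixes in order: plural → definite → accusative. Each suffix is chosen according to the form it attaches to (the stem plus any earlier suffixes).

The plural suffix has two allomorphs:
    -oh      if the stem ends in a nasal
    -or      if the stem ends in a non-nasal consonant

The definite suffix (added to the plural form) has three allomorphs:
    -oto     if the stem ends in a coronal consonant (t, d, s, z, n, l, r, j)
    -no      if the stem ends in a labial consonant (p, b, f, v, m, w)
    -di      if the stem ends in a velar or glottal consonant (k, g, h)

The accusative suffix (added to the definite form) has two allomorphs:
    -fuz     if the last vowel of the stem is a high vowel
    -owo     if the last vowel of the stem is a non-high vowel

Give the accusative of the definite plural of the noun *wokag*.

wokagorotoowo

*wokag* — final consonant /g/ (non-nasal) → -or → *wokagor*.
The plural form *wokagor* — final consonant /r/ (coronal) → -oto → *wokagoroto*.
The last vowel of the definite form *wokagoroto* is /o/, which is a non-high vowel, so the accusative suffix is -owo, giving *wokagorotoowo*.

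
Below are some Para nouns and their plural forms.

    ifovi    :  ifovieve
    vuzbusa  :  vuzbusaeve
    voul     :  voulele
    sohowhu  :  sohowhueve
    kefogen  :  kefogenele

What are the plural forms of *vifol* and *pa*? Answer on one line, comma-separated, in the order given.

vifolele, paeve

The pattern is consonant vs. vowel: -ele when the stem ends in a consonant (*voul*, *kefogen*); -eve when the stem ends in a vowel (*ifovi*, *vuzbusa*, *sohowhu*).
Since the final sound of *vifol* is /l/ (a consonant), it takes -ele, giving *vifolele*.
The final sound of *pa* is /a/, which is a vowel, so the suffix is -eve, giving *paeve*.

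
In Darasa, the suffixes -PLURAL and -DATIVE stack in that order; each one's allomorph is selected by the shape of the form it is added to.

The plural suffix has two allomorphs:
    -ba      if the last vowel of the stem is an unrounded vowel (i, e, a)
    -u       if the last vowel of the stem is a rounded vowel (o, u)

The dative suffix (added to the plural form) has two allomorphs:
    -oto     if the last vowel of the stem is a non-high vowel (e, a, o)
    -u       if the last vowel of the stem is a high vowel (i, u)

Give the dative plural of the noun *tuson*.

tusonuu

Since the last vowel of *tuson* is /o/ (a rounded vowel), it takes -u, giving *tusonu*.
Since the last vowel of the plural form *tusonu* is /u/ (a high vowel), it takes -u, giving *tusonuu*.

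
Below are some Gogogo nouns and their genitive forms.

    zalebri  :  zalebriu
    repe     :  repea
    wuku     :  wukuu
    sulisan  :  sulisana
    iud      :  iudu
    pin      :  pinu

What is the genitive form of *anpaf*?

The suffix is conditioned by the last vowel: -u when the last vowel of the stem is a high vowel (*zalebri*, *wuku*, *iud*, *pin*); -a when the last vowel of the stem is a non-high vowel (*repe*, *sulisan*).
The last vowel of *anpaf* is /a/, which is a non-high vowel, so the suffix is -a, giving *anpafa*.

anpafa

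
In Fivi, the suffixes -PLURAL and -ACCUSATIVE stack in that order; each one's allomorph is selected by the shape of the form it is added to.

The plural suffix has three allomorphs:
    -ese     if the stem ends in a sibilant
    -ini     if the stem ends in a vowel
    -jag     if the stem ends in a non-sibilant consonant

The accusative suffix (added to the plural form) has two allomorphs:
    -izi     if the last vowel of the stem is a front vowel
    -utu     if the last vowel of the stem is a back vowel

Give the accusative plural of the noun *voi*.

voiiniizi

*voi* — final sound /i/ (a vowel) → -ini → *voiini*.
The last vowel of the plural form *voiini* is /i/, which is a front vowel, so the accusative suffix is -izi, giving *voiiniizi*.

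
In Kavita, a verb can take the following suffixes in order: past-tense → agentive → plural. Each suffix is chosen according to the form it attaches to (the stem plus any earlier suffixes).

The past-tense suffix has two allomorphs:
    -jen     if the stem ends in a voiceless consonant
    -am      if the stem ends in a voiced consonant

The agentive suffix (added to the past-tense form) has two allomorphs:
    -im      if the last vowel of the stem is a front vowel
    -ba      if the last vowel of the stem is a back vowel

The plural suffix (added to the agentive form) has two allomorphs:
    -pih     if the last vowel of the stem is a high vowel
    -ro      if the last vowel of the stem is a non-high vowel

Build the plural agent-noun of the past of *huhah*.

Since the final consonant of *huhah* is /h/ (voiceless), it takes -jen, giving *huhahjen*.
The last vowel of the past-tense form *huhahjen* is /e/, which is a front vowel, so the agentive suffix is -im, giving *huhahjenim*.
The last vowel of the agentive form *huhahjenim* is /i/, which is a high vowel, so the plural suffix is -pih, giving *huhahjenimpih*.

huhahjenimpih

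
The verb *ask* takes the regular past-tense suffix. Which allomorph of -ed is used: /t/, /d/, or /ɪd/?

/t/

The stem *ask* ends in a voiceless consonant other than /t/.
The -ed suffix is realized as /ɪd/ after /t, d/; as /t/ after other voiceless consonants; and as /d/ after other voiced sounds.
So -ed on *ask* is pronounced /t/.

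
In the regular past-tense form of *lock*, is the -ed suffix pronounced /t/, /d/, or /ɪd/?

/t/

The stem *lock* ends in a voiceless consonant other than /t/.
The -ed suffix is realized as /ɪd/ after /t, d/; as /t/ after other voiceless consonants; and as /d/ after other voiced sounds.
So -ed on *lock* is pronounced /t/.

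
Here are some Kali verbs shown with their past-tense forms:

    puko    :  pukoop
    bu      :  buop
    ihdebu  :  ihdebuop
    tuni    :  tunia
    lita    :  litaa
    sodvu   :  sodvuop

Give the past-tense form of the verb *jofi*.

Looking at the last vowel of each stem: -op when the last vowel of the stem is a rounded vowel (*puko*, *bu*, *ihdebu*, *sodvu*); -a when the last vowel of the stem is an unrounded vowel (*tuni*, *lita*).
*jofi*: last vowel = /i/, an unrounded vowel → -a → *jofia*.

jofia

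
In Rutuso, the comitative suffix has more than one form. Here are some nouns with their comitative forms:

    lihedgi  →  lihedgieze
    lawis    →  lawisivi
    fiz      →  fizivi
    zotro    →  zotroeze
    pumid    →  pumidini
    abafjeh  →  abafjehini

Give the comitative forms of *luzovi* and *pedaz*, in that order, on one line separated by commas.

luzovieze, pedazivi

The pattern is sibilance of the final sound: -ivi when the stem ends in a sibilant (*lawis*, *fiz*); -ini when the stem ends in a non-sibilant consonant (*pumid*, *abafjeh*); -eze when the stem ends in a vowel (*lihedgi*, *zotro*).
Since the final sound of *luzovi* is /i/ (a vowel), it takes -eze, giving *luzovieze*.
*pedaz*: final sound = /z/, a sibilant → -ivi → *pedazivi*.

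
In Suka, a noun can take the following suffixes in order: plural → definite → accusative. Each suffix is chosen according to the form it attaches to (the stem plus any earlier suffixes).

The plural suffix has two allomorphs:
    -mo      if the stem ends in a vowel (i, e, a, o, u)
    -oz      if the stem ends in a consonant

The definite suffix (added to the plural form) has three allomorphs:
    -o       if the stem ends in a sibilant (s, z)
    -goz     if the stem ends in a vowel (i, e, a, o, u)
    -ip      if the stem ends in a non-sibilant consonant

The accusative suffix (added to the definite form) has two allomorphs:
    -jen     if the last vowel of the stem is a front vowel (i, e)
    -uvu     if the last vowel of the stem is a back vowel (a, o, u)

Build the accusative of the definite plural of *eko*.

*eko* — final sound /o/ (a vowel) → -mo → *ekomo*.
The plural form *ekomo* — final sound /o/ (a vowel) → -goz → *ekomogoz*.
The definite form *ekomogoz*: last vowel = /o/, a back vowel → -uvu → *ekomogozuvu*.

ekomogozuvu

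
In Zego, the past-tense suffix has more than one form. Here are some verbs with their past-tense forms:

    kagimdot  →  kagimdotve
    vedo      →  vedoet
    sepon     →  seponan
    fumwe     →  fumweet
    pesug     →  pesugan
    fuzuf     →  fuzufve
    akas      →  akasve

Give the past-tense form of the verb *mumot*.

Looking at the final sound of each stem: -ve when the stem ends in a voiceless consonant (*kagimdot*, *fuzuf*, *akas*); -an when the stem ends in a voiced consonant (*sepon*, *pesug*); -et when the stem ends in a vowel (*vedo*, *fumwe*).
The final sound of *mumot* is /t/, which is a voiceless consonant, so the suffix is -ve, giving *mumotve*.

mumotve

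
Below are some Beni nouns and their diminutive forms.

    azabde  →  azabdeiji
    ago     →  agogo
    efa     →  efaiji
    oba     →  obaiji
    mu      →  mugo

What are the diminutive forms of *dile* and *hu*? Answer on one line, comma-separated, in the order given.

The alternation tracks the last vowel of the stem — -go when the last vowel of the stem is a rounded vowel (*ago*, *mu*); -iji when the last vowel of the stem is an unrounded vowel (*azabde*, *efa*, *oba*).
*dile* — last vowel /e/ (an unrounded vowel) → -iji → *dileiji*.
*hu* — last vowel /u/ (a rounded vowel) → -go → *hugo*.

dileiji, hugo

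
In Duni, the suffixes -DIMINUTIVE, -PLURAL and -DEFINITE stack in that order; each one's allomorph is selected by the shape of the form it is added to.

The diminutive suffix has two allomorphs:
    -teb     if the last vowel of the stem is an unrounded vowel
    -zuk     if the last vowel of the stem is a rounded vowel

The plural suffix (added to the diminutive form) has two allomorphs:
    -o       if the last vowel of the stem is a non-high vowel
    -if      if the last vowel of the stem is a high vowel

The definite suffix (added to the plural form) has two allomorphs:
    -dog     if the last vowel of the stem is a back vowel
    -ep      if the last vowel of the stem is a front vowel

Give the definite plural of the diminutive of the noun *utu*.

Since the last vowel of *utu* is /u/ (a rounded vowel), it takes -zuk, giving *utuzuk*.
The diminutive form *utuzuk*: last vowel = /u/, a high vowel → -if → *utuzukif*.
The plural form *utuzukif*: last vowel = /i/, a front vowel → -ep → *utuzukifep*.

utuzukifep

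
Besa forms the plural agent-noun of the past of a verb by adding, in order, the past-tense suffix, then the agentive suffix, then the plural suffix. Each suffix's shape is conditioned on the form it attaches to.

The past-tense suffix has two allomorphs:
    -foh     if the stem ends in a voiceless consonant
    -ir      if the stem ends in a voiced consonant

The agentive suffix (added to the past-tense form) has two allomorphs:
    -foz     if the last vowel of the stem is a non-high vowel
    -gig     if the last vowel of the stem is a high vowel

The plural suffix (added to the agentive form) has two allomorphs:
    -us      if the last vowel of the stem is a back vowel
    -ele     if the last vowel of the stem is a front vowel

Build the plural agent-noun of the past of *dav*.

davirgigele

Since the final consonant of *dav* is /v/ (voiced), it takes -ir, giving *davir*.
The past-tense form *davir*: last vowel = /i/, a high vowel → -gig → *davirgig*.
Since the last vowel of the agentive form *davirgig* is /i/ (a front vowel), it takes -ele, giving *davirgigele*.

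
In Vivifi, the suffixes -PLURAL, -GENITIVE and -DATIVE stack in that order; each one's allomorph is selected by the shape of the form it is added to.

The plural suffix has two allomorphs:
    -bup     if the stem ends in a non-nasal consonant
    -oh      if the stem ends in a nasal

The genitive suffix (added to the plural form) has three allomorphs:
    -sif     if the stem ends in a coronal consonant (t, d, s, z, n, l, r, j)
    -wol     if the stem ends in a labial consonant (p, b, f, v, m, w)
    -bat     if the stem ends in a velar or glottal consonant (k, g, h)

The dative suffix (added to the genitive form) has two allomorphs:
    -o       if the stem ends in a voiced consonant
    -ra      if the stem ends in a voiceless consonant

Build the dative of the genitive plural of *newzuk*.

newzukbupwolo

The final consonant of *newzuk* is /k/, which is non-nasal, so the plural suffix is -bup, giving *newzukbup*.
The plural form *newzukbup* — final consonant /p/ (labial) → -wol → *newzukbupwol*.
The genitive form *newzukbupwol*: final consonant = /l/, voiced → -o → *newzukbupwolo*.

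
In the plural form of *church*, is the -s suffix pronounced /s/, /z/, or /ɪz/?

The stem *church* ends in a sibilant (/s, z, ʃ, ʒ, tʃ, dʒ/).
The plural suffix surfaces as /ɪz/ after sibilants, /s/ after other voiceless consonants, and /z/ after other voiced sounds.
So the plural -s on *church* is pronounced /ɪz/.

/ɪz/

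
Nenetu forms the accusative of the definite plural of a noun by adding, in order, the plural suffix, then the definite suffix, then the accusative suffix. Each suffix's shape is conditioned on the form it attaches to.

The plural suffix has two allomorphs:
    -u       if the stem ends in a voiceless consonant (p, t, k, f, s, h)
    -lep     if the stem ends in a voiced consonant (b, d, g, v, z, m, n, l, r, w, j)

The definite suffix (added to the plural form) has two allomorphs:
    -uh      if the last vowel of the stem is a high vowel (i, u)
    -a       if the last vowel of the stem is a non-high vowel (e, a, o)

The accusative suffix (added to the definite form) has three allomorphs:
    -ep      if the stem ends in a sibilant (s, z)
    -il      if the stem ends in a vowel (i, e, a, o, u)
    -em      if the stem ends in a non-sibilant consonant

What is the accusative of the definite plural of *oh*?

ohuuhem

*oh*: final consonant = /h/, voiceless → -u → *ohu*.
The plural form *ohu* — last vowel /u/ (a high vowel) → -uh → *ohuuh*.
The definite form *ohuuh*: final sound = /h/, a non-sibilant consonant → -em → *ohuuhem*.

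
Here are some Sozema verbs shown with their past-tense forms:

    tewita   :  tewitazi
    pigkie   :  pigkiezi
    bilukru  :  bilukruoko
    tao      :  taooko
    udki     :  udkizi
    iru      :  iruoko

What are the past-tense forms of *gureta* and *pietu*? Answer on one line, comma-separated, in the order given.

guretazi, pietuoko

Looking at the last vowel of each stem: -oko when the last vowel of the stem is a rounded vowel (*bilukru*, *tao*, *iru*); -zi when the last vowel of the stem is an unrounded vowel (*tewita*, *pigkie*, *udki*).
*gureta*: last vowel = /a/, an unrounded vowel → -zi → *guretazi*.
The last vowel of *pietu* is /u/, which is a rounded vowel, so the suffix is -oko, giving *pietuoko*.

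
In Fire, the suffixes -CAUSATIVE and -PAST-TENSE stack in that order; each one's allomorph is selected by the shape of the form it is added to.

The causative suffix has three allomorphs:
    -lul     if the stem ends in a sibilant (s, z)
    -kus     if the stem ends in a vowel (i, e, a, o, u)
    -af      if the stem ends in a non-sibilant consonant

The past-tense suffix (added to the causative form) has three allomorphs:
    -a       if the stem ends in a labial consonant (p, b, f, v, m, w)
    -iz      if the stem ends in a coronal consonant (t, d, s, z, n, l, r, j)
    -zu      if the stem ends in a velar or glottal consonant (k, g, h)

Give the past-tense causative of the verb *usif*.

usifafa

*usif* — final sound /f/ (a non-sibilant consonant) → -af → *usifaf*.
Since the final consonant of the causative form *usifaf* is /f/ (labial), it takes -a, giving *usifafa*.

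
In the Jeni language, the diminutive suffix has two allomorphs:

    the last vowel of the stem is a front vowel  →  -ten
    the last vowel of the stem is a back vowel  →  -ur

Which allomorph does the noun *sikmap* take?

-ur

The last vowel of *sikmap* is /a/, which is a back vowel, so the suffix is -ur.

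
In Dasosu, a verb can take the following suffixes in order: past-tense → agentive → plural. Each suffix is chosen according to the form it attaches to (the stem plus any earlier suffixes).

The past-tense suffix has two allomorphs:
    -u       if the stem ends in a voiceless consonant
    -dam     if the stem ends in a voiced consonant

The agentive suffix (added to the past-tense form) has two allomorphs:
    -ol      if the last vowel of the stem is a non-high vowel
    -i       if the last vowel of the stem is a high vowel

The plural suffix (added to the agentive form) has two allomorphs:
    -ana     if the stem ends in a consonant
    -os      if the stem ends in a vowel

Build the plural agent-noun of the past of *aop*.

*aop* — final consonant /p/ (voiceless) → -u → *aopu*.
The past-tense form *aopu*: last vowel = /u/, a high vowel → -i → *aopui*.
The agentive form *aopui* — final sound /i/ (a vowel) → -os → *aopuios*.

aopuios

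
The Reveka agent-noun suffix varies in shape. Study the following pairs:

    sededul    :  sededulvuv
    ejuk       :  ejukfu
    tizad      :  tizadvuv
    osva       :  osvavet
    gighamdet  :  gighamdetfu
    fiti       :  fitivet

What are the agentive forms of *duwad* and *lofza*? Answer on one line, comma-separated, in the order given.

The suffix is conditioned by the final sound: -fu when the stem ends in a voiceless consonant (*ejuk*, *gighamdet*); -vuv when the stem ends in a voiced consonant (*sededul*, *tizad*); -vet when the stem ends in a vowel (*osva*, *fiti*).
The final sound of *duwad* is /d/, which is a voiced consonant, so the suffix is -vuv, giving *duwadvuv*.
Since the final sound of *lofza* is /a/ (a vowel), it takes -vet, giving *lofzavet*.

duwadvuv, lofzavet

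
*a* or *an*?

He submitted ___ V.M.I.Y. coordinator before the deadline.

The indefinite article is chosen by the initial *sound* of the following word, not its spelling.
The initialism *V.M.I.Y.* is read letter by letter; the first letter, V, is pronounced /viː/, which begins with a consonant sound.
So the article is *a*: He submitted a V.M.I.Y. coordinator before the deadline.

a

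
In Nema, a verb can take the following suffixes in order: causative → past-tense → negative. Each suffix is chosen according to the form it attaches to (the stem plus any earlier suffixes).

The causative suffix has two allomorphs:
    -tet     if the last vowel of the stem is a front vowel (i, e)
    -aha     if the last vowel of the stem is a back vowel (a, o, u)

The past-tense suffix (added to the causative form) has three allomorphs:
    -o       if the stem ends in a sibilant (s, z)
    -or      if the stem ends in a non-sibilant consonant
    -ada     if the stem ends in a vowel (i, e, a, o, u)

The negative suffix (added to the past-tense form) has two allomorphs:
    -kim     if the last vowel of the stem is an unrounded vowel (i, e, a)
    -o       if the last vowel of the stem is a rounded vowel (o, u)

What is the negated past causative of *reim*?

The last vowel of *reim* is /i/, which is a front vowel, so the causative suffix is -tet, giving *reimtet*.
The causative form *reimtet*: final sound = /t/, a non-sibilant consonant → -or → *reimtetor*.
The past-tense form *reimtetor* — last vowel /o/ (a rounded vowel) → -o → *reimtetoro*.

reimtetoro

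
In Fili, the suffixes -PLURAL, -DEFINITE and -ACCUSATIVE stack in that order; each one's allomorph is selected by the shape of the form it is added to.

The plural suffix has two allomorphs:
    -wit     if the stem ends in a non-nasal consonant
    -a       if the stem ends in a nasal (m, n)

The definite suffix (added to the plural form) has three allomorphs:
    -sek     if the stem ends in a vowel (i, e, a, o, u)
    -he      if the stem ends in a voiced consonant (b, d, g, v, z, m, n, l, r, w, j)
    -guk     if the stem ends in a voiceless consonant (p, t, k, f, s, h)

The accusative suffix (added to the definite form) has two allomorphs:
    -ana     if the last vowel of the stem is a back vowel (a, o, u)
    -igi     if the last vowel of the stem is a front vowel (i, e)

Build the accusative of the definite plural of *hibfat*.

Since the final consonant of *hibfat* is /t/ (non-nasal), it takes -wit, giving *hibfatwit*.
The final sound of the plural form *hibfatwit* is /t/, which is a voiceless consonant, so the definite suffix is -guk, giving *hibfatwitguk*.
The last vowel of the definite form *hibfatwitguk* is /u/, which is a back vowel, so the accusative suffix is -ana, giving *hibfatwitgukana*.

hibfatwitgukana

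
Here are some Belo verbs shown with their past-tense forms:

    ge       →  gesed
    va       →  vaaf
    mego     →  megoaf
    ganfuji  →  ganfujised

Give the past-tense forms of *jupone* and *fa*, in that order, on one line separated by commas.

juponesed, faaf

The suffix is conditioned by the last vowel: -sed when the last vowel of the stem is a front vowel (*ge*, *ganfuji*); -af when the last vowel of the stem is a back vowel (*va*, *mego*).
Since the last vowel of *jupone* is /e/ (a front vowel), it takes -sed, giving *juponesed*.
*fa* — last vowel /a/ (a back vowel) → -af → *faaf*.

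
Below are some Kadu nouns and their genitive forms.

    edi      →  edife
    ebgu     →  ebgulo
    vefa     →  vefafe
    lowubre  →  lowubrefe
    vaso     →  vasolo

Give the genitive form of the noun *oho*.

Looking at the last vowel of each stem: -lo when the last vowel of the stem is a rounded vowel (*ebgu*, *vaso*); -fe when the last vowel of the stem is an unrounded vowel (*edi*, *vefa*, *lowubre*).
Since the last vowel of *oho* is /o/ (a rounded vowel), it takes -lo, giving *oholo*.

oholo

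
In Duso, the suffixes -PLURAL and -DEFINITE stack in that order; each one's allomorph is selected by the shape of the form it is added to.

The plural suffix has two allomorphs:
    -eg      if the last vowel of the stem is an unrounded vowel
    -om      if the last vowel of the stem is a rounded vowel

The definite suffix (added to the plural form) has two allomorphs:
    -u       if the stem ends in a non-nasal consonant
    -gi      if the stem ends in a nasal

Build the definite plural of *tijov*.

*tijov*: last vowel = /o/, a rounded vowel → -om → *tijovom*.
Since the final consonant of the plural form *tijovom* is /m/ (a nasal), it takes -gi, giving *tijovomgi*.

tijovomgi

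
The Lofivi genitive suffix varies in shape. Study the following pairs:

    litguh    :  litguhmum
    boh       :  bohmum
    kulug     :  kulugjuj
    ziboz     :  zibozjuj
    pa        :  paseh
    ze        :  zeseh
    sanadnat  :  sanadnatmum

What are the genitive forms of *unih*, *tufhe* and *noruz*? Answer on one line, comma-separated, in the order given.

The suffix is conditioned by the final sound: -mum when the stem ends in a voiceless consonant (*litguh*, *boh*, *sanadnat*); -juj when the stem ends in a voiced consonant (*kulug*, *ziboz*); -seh when the stem ends in a vowel (*pa*, *ze*).
The final sound of *unih* is /h/, which is a voiceless consonant, so the suffix is -mum, giving *unihmum*.
*tufhe* — final sound /e/ (a vowel) → -seh → *tufheseh*.
*noruz* — final sound /z/ (a voiced consonant) → -juj → *noruzjuj*.

unihmum, tufheseh, noruzjuj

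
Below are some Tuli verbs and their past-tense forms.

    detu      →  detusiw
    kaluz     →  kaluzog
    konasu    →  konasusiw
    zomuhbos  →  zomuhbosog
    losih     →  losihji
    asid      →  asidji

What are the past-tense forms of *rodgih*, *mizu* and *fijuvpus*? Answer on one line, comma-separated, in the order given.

The alternation tracks the final sound of the stem — -og when the stem ends in a sibilant (*kaluz*, *zomuhbos*); -ji when the stem ends in a non-sibilant consonant (*losih*, *asid*); -siw when the stem ends in a vowel (*detu*, *konasu*).
The final sound of *rodgih* is /h/, which is a non-sibilant consonant, so the suffix is -ji, giving *rodgihji*.
*mizu* — final sound /u/ (a vowel) → -siw → *mizusiw*.
Since the final sound of *fijuvpus* is /s/ (a sibilant), it takes -og, giving *fijuvpusog*.

rodgihji, mizusiw, fijuvpusog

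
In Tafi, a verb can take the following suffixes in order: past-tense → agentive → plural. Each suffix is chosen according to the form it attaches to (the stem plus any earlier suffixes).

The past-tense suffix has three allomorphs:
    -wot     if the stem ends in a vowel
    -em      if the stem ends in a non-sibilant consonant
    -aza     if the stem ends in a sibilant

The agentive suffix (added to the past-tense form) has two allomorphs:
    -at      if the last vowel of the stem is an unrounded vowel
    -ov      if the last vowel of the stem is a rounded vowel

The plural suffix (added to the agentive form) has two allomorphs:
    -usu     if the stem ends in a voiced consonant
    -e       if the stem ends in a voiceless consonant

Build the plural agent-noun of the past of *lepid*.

*lepid* — final sound /d/ (a non-sibilant consonant) → -em → *lepidem*.
The last vowel of the past-tense form *lepidem* is /e/, which is an unrounded vowel, so the agentive suffix is -at, giving *lepidemat*.
Since the final consonant of the agentive form *lepidemat* is /t/ (voiceless), it takes -e, giving *lepidemate*.

lepidemate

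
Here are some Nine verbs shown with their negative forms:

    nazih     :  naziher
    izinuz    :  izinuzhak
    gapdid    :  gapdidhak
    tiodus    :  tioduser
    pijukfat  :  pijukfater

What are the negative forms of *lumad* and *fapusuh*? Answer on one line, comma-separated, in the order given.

lumadhak, fapusuher

The suffix is conditioned by the final consonant: -er when the stem ends in a voiceless consonant (*nazih*, *tiodus*, *pijukfat*); -hak when the stem ends in a voiced consonant (*izinuz*, *gapdid*).
*lumad*: final consonant = /d/, voiced → -hak → *lumadhak*.
*fapusuh*: final consonant = /h/, voiceless → -er → *fapusuher*.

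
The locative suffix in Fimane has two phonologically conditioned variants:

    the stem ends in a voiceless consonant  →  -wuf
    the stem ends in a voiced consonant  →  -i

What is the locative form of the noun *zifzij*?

*zifzij*: final consonant = /j/, voiced → -i → *zifziji*.

zifziji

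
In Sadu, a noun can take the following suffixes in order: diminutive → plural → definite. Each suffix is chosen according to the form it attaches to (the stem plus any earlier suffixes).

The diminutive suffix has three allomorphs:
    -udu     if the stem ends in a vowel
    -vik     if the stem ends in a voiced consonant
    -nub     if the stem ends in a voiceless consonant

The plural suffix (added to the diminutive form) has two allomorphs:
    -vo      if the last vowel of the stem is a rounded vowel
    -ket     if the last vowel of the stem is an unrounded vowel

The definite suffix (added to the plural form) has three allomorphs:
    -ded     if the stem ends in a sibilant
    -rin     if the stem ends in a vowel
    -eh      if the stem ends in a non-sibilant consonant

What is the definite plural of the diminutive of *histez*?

histezvikketeh

Since the final sound of *histez* is /z/ (a voiced consonant), it takes -vik, giving *histezvik*.
The diminutive form *histezvik*: last vowel = /i/, an unrounded vowel → -ket → *histezvikket*.
The plural form *histezvikket*: final sound = /t/, a non-sibilant consonant → -eh → *histezvikketeh*.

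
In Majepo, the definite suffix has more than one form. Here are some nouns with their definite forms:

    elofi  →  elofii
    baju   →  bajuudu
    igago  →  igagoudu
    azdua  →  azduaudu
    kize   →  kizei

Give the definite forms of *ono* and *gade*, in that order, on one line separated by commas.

The suffix is conditioned by the last vowel: -i when the last vowel of the stem is a front vowel (*elofi*, *kize*); -udu when the last vowel of the stem is a back vowel (*baju*, *igago*, *azdua*).
The last vowel of *ono* is /o/, which is a back vowel, so the suffix is -udu, giving *onoudu*.
The last vowel of *gade* is /e/, which is a front vowel, so the suffix is -i, giving *gadei*.

onoudu, gadei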